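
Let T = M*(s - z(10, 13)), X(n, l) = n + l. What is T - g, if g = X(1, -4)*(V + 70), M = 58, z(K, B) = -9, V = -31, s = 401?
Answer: 23897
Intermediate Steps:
X(n, l) = l + n
g = -117 (g = (-4 + 1)*(-31 + 70) = -3*39 = -117)
T = 23780 (T = 58*(401 - 1*(-9)) = 58*(401 + 9) = 58*410 = 23780)
T - g = 23780 - 1*(-117) = 23780 + 117 = 23897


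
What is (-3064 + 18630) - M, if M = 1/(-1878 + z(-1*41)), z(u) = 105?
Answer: 27598519/1773 ≈ 15566.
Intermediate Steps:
M = -1/1773 (M = 1/(-1878 + 105) = 1/(-1773) = -1/1773 ≈ -0.00056402)
(-3064 + 18630) - M = (-3064 + 18630) - 1*(-1/1773) = 15566 + 1/1773 = 27598519/1773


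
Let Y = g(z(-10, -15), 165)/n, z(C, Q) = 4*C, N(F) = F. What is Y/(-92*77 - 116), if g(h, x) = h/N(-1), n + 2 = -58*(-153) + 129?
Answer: -1/1620180 ≈ -6.1721e-7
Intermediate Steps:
n = 9001 (n = -2 + (-58*(-153) + 129) = -2 + (8874 + 129) = -2 + 9003 = 9001)
g(h, x) = -h (g(h, x) = h/(-1) = h*(-1) = -h)
Y = 40/9001 (Y = -4*(-10)/9001 = -1*(-40)*(1/9001) = 40*(1/9001) = 40/9001 ≈ 0.0044440)
Y/(-92*77 - 116) = 40/(9001*(-92*77 - 116)) = 40/(9001*(-7084 - 116)) = (40/9001)/(-7200) = (40/9001)*(-1/7200) = -1/1620180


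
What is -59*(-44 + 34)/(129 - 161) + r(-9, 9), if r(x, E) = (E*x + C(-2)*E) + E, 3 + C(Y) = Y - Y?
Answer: -1879/16 ≈ -117.44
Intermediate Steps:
C(Y) = -3 (C(Y) = -3 + (Y - Y) = -3 + 0 = -3)
r(x, E) = -2*E + E*x (r(x, E) = (E*x - 3*E) + E = (-3*E + E*x) + E = -2*E + E*x)
-59*(-44 + 34)/(129 - 161) + r(-9, 9) = -59*(-44 + 34)/(129 - 161) + 9*(-2 - 9) = -(-590)/(-32) + 9*(-11) = -(-590)*(-1)/32 - 99 = -59*5/16 - 99 = -295/16 - 99 = -1879/16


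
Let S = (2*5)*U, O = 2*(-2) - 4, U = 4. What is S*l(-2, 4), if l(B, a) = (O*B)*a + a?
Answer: 2720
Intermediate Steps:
O = -8 (O = -4 - 4 = -8)
l(B, a) = a - 8*B*a (l(B, a) = (-8*B)*a + a = -8*B*a + a = a - 8*B*a)
S = 40 (S = (2*5)*4 = 10*4 = 40)
S*l(-2, 4) = 40*(4*(1 - 8*(-2))) = 40*(4*(1 + 16)) = 40*(4*17) = 40*68 = 2720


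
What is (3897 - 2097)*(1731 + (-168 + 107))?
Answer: 3006000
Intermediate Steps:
(3897 - 2097)*(1731 + (-168 + 107)) = 1800*(1731 - 61) = 1800*1670 = 3006000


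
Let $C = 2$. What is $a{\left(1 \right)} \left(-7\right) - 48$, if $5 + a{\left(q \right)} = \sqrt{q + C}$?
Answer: $-13 - 7 \sqrt{3} \approx -25.124$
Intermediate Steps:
$a{\left(q \right)} = -5 + \sqrt{2 + q}$ ($a{\left(q \right)} = -5 + \sqrt{q + 2} = -5 + \sqrt{2 + q}$)
$a{\left(1 \right)} \left(-7\right) - 48 = \left(-5 + \sqrt{2 + 1}\right) \left(-7\right) - 48 = \left(-5 + \sqrt{3}\right) \left(-7\right) - 48 = \left(35 - 7 \sqrt{3}\right) - 48 = -13 - 7 \sqrt{3}$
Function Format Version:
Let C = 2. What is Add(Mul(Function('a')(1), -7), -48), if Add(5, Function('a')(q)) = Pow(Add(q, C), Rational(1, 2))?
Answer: Add(-13, Mul(-7, Pow(3, Rational(1, 2)))) ≈ -25.124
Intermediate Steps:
Function('a')(q) = Add(-5, Pow(Add(2, q), Rational(1, 2))) (Function('a')(q) = Add(-5, Pow(Add(q, 2), Rational(1, 2))) = Add(-5, Pow(Add(2, q), Rational(1, 2))))
Add(Mul(Function('a')(1), -7), -48) = Add(Mul(Add(-5, Pow(Add(2, 1), Rational(1, 2))), -7), -48) = Add(Mul(Add(-5, Pow(3, Rational(1, 2))), -7), -48) = Add(Add(35, Mul(-7, Pow(3, Rational(1, 2)))), -48) = Add(-13, Mul(-7, Pow(3, Rational(1, 2))))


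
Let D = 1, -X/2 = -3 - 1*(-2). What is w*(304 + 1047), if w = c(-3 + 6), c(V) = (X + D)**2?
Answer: 12159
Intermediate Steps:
X = 2 (X = -2*(-3 - 1*(-2)) = -2*(-3 + 2) = -2*(-1) = 2)
c(V) = 9 (c(V) = (2 + 1)**2 = 3**2 = 9)
w = 9
w*(304 + 1047) = 9*(304 + 1047) = 9*1351 = 12159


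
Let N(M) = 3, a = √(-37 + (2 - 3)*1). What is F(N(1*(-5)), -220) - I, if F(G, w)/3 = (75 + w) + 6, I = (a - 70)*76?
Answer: 4903 - 76*I*√38 ≈ 4903.0 - 468.5*I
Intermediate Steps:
a = I*√38 (a = √(-37 - 1*1) = √(-37 - 1) = √(-38) = I*√38 ≈ 6.1644*I)
I = -5320 + 76*I*√38 (I = (I*√38 - 70)*76 = (-70 + I*√38)*76 = -5320 + 76*I*√38 ≈ -5320.0 + 468.5*I)
F(G, w) = 243 + 3*w (F(G, w) = 3*((75 + w) + 6) = 3*(81 + w) = 243 + 3*w)
F(N(1*(-5)), -220) - I = (243 + 3*(-220)) - (-5320 + 76*I*√38) = (243 - 660) + (5320 - 76*I*√38) = -417 + (5320 - 76*I*√38) = 4903 - 76*I*√38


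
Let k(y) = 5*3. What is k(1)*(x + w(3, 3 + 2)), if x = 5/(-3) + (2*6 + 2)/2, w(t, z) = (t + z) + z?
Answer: 275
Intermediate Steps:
w(t, z) = t + 2*z
k(y) = 15
x = 16/3 (x = 5*(-⅓) + (12 + 2)*(½) = -5/3 + 14*(½) = -5/3 + 7 = 16/3 ≈ 5.3333)
k(1)*(x + w(3, 3 + 2)) = 15*(16/3 + (3 + 2*(3 + 2))) = 15*(16/3 + (3 + 2*5)) = 15*(16/3 + (3 + 10)) = 15*(16/3 + 13) = 15*(55/3) = 275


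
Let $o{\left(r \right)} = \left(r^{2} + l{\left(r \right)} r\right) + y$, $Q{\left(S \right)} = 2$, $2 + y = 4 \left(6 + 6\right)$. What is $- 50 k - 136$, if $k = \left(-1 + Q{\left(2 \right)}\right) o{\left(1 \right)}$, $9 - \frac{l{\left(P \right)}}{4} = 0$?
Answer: $-4286$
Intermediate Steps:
$l{\left(P \right)} = 36$ ($l{\left(P \right)} = 36 - 0 = 36 + 0 = 36$)
$y = 46$ ($y = -2 + 4 \left(6 + 6\right) = -2 + 4 \cdot 12 = -2 + 48 = 46$)
$o{\left(r \right)} = 46 + r^{2} + 36 r$ ($o{\left(r \right)} = \left(r^{2} + 36 r\right) + 46 = 46 + r^{2} + 36 r$)
$k = 83$ ($k = \left(-1 + 2\right) \left(46 + 1^{2} + 36 \cdot 1\right) = 1 \left(46 + 1 + 36\right) = 1 \cdot 83 = 83$)
$- 50 k - 136 = \left(-50\right) 83 - 136 = -4150 - 136 = -4286$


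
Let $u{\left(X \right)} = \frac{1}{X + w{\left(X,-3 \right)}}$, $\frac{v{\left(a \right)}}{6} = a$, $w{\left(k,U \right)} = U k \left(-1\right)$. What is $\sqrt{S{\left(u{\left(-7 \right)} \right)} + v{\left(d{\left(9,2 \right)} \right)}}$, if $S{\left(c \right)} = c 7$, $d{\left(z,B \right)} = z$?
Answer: $\frac{\sqrt{215}}{2} \approx 7.3314$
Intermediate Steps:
$w{\left(k,U \right)} = - U k$
$v{\left(a \right)} = 6 a$
$u{\left(X \right)} = \frac{1}{4 X}$ ($u{\left(X \right)} = \frac{1}{X - - 3 X} = \frac{1}{X + 3 X} = \frac{1}{4 X}$)
$S{\left(c \right)} = 7 c$
$\sqrt{S{\left(u{\left(-7 \right)} \right)} + v{\left(d{\left(9,2 \right)} \right)}} = \sqrt{7 \frac{1}{4 \left(-7\right)} + 6 \cdot 9} = \sqrt{7 \cdot \frac{1}{4} \left(- \frac{1}{7}\right) + 54} = \sqrt{7 \left(- \frac{1}{28}\right) + 54} = \sqrt{- \frac{1}{4} + 54} = \sqrt{\frac{215}{4}} = \frac{\sqrt{215}}{2}$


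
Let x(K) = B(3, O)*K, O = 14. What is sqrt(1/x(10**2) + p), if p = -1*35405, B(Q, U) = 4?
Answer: I*sqrt(14161999)/20 ≈ 188.16*I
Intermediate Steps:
x(K) = 4*K
p = -35405
sqrt(1/x(10**2) + p) = sqrt(1/(4*10**2) - 35405) = sqrt(1/(4*100) - 35405) = sqrt(1/400 - 35405) = sqrt(-14161999/400) = I*sqrt(14161999)/20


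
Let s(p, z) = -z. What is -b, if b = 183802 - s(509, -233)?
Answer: -183569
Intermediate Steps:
b = 183569 (b = 183802 - (-1)*(-233) = 183802 - 1*233 = 183802 - 233 = 183569)
-b = -1*183569 = -183569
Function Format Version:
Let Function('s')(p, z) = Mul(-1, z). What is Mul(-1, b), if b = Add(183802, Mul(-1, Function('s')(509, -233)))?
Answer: -183569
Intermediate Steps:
b = 183569 (b = Add(183802, Mul(-1, Mul(-1, -233))) = Add(183802, Mul(-1, 233)) = Add(183802, -233) = 183569)
Mul(-1, b) = Mul(-1, 183569) = -183569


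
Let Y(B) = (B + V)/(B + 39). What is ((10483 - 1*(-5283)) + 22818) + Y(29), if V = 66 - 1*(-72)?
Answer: 2623879/68 ≈ 38586.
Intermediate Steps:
V = 138 (V = 66 + 72 = 138)
Y(B) = (138 + B)/(39 + B) (Y(B) = (B + 138)/(B + 39) = (138 + B)/(39 + B))
((10483 - 1*(-5283)) + 22818) + Y(29) = ((10483 - 1*(-5283)) + 22818) + (138 + 29)/(39 + 29) = ((10483 + 5283) + 22818) + 167/68 = (15766 + 22818) + (1/68)*167 = 38584 + 167/68 = 2623879/68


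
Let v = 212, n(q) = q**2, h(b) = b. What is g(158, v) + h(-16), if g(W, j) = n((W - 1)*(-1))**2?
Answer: 607573185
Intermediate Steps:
g(W, j) = (1 - W)**4 (g(W, j) = (((W - 1)*(-1))**2)**2 = (((-1 + W)*(-1))**2)**2 = ((1 - W)**2)**2 = (1 - W)**4)
g(158, v) + h(-16) = (-1 + 158)**4 - 16 = 157**4 - 16 = 607573201 - 16 = 607573185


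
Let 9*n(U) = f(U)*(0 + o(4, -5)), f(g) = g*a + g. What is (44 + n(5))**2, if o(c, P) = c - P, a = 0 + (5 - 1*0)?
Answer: 5476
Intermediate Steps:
a = 5 (a = 0 + (5 + 0) = 0 + 5 = 5)
f(g) = 6*g (f(g) = g*5 + g = 5*g + g = 6*g)
n(U) = 6*U (n(U) = ((6*U)*(0 + (4 - 1*(-5))))/9 = ((6*U)*(0 + (4 + 5)))/9 = ((6*U)*(0 + 9))/9 = ((6*U)*9)/9 = (54*U)/9 = 6*U)
(44 + n(5))**2 = (44 + 6*5)**2 = (44 + 30)**2 = 74**2 = 5476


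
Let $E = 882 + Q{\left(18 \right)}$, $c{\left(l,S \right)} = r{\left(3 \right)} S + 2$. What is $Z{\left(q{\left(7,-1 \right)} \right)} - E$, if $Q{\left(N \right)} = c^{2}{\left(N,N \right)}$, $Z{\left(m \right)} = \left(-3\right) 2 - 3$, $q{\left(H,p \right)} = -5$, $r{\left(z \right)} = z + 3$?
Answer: $-12991$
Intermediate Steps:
$r{\left(z \right)} = 3 + z$
$c{\left(l,S \right)} = 2 + 6 S$ ($c{\left(l,S \right)} = \left(3 + 3\right) S + 2 = 6 S + 2 = 2 + 6 S$)
$Z{\left(m \right)} = -9$ ($Z{\left(m \right)} = -6 - 3 = -9$)
$Q{\left(N \right)} = \left(2 + 6 N\right)^{2}$
$E = 12982$ ($E = 882 + 4 \left(1 + 3 \cdot 18\right)^{2} = 882 + 4 \left(1 + 54\right)^{2} = 882 + 4 \cdot 55^{2} = 882 + 4 \cdot 3025 = 882 + 12100 = 12982$)
$Z{\left(q{\left(7,-1 \right)} \right)} - E = -9 - 12982 = -12991$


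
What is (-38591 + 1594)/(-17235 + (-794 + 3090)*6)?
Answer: 36997/3459 ≈ 10.696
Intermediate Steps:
(-38591 + 1594)/(-17235 + (-794 + 3090)*6) = -36997/(-17235 + 2296*6) = -36997/(-17235 + 13776) = -36997/(-3459) = -36997*(-1/3459) = 36997/3459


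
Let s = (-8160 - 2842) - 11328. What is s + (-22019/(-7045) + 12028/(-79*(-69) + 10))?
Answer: -858891412831/38472745 ≈ -22325.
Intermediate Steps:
s = -22330 (s = -11002 - 11328 = -22330)
s + (-22019/(-7045) + 12028/(-79*(-69) + 10)) = -22330 + (-22019/(-7045) + 12028/(-79*(-69) + 10)) = -22330 + (-22019*(-1/7045) + 12028/(5451 + 10)) = -22330 + (22019/7045 + 12028/5461) = -22330 + 204983019/38472745 = -858891412831/38472745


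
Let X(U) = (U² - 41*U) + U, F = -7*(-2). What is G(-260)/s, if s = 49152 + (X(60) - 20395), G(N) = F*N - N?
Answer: -3380/29957 ≈ -0.11283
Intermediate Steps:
F = 14
X(U) = U² - 40*U
G(N) = 13*N (G(N) = 14*N - N = 13*N)
s = 29957 (s = 49152 + (60*(-40 + 60) - 20395) = 49152 + (60*20 - 20395) = 49152 + (1200 - 20395) = 49152 - 19195 = 29957)
G(-260)/s = (13*(-260))/29957 = -3380*1/29957 = -3380/29957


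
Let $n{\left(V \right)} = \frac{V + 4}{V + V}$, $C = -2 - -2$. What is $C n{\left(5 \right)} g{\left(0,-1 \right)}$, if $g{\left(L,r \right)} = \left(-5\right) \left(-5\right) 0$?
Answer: $0$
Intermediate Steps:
$C = 0$ ($C = -2 + 2 = 0$)
$n{\left(V \right)} = \frac{4 + V}{2 V}$
$g{\left(L,r \right)} = 0$ ($g{\left(L,r \right)} = 25 \cdot 0 = 0$)
$C n{\left(5 \right)} g{\left(0,-1 \right)} = 0 \frac{4 + 5}{2 \cdot 5} \cdot 0 = 0 \cdot \frac{1}{2} \cdot \frac{1}{5} \cdot 9 \cdot 0 = 0 \cdot \frac{9}{10} \cdot 0 = 0 \cdot 0 = 0$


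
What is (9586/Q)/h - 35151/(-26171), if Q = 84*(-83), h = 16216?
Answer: 1986924597773/1479419830896 ≈ 1.3430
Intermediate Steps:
Q = -6972
(9586/Q)/h - 35151/(-26171) = (9586/(-6972))/16216 - 35151/(-26171) = (9586*(-1/6972))*(1/16216) - 35151*(-1/26171) = -4793/3486*1/16216 + 35151/26171 = -4793/56528976 + 35151/26171 = 1986924597773/1479419830896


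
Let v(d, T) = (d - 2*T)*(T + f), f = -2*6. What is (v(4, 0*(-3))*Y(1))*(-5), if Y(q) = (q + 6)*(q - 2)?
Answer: -1680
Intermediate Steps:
f = -12
Y(q) = (-2 + q)*(6 + q) (Y(q) = (6 + q)*(-2 + q) = (-2 + q)*(6 + q))
v(d, T) = (-12 + T)*(d - 2*T) (v(d, T) = (d - 2*T)*(T - 12) = (d - 2*T)*(-12 + T) = (-12 + T)*(d - 2*T))
(v(4, 0*(-3))*Y(1))*(-5) = ((-12*4 - 2*(0*(-3))² + 24*(0*(-3)) + (0*(-3))*4)*(-12 + 1² + 4*1))*(-5) = ((-48 - 2*0² + 24*0 + 0*4)*(-12 + 1 + 4))*(-5) = ((-48 - 2*0 + 0 + 0)*(-7))*(-5) = ((-48 + 0 + 0 + 0)*(-7))*(-5) = -48*(-7)*(-5) = 336*(-5) = -1680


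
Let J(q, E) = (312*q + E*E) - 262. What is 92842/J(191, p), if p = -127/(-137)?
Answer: 1742551498/1113580899 ≈ 1.5648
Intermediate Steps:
p = 127/137 (p = -127*(-1/137) = 127/137 ≈ 0.92701)
J(q, E) = -262 + E² + 312*q (J(q, E) = (312*q + E²) - 262 = (E² + 312*q) - 262 = -262 + E² + 312*q)
92842/J(191, p) = 92842/(-262 + (127/137)² + 312*191) = 92842/(-262 + 16129/18769 + 59592) = 92842/(1113580899/18769) = 92842*(18769/1113580899) = 1742551498/1113580899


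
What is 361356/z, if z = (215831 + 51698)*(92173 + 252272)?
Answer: 120452/30716342135 ≈ 3.9214e-6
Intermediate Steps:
z = 92149026405 (z = 267529*344445 = 92149026405)
361356/z = 361356/92149026405 = 361356*(1/92149026405) = 120452/30716342135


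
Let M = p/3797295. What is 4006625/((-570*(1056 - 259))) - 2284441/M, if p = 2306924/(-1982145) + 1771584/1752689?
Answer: 72056662364349747408701531575/1271495426735796 ≈ 5.6671e+13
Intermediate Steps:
p = -531783950956/3474083737905 (p = 2306924*(-1/1982145) + 1771584*(1/1752689) = -2306924/1982145 + 1771584/1752689 = -531783950956/3474083737905 ≈ -0.15307)
M = -531783950956/13192120807527966975 (M = -531783950956/3474083737905/3797295 = -531783950956/3474083737905*1/3797295 = -531783950956/13192120807527966975 ≈ -4.0311e-8)
4006625/((-570*(1056 - 259))) - 2284441/M = 4006625/((-570*(1056 - 259))) - 2284441/(-531783950956/13192120807527966975) = 4006625/((-570*797)) - 2284441*(-13192120807527966975/531783950956) = 4006625/(-454290) + 30136621649669996404335975/531783950956 = 4006625*(-1/454290) + 30136621649669996404335975/531783950956 = -42175/4782 + 30136621649669996404335975/531783950956 = 72056662364349747408701531575/1271495426735796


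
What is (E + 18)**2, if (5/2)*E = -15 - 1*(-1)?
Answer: 3844/25 ≈ 153.76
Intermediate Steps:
E = -28/5 (E = 2*(-15 - 1*(-1))/5 = 2*(-15 + 1)/5 = (2/5)*(-14) = -28/5 ≈ -5.6000)
(E + 18)**2 = (-28/5 + 18)**2 = (62/5)**2 = 3844/25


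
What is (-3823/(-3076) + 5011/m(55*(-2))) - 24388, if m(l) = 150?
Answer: -5618317957/230700 ≈ -24353.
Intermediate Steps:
(-3823/(-3076) + 5011/m(55*(-2))) - 24388 = (-3823/(-3076) + 5011/150) - 24388 = (-3823*(-1/3076) + 5011*(1/150)) - 24388 = (3823/3076 + 5011/150) - 24388 = 7993643/230700 - 24388 = -5618317957/230700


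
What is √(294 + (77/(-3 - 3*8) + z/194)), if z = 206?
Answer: √222701718/873 ≈ 17.094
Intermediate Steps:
√(294 + (77/(-3 - 3*8) + z/194)) = √(294 + (77/(-3 - 3*8) + 206/194)) = √(294 + (77/(-3 - 24) + 206*(1/194))) = √(294 + (77/(-27) + 103/97)) = √(294 + (77*(-1/27) + 103/97)) = √(294 + (-77/27 + 103/97)) = √(294 - 4688/2619) = √(765298/2619) = √222701718/873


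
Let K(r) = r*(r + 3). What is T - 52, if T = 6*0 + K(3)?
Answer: -34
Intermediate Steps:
K(r) = r*(3 + r)
T = 18 (T = 6*0 + 3*(3 + 3) = 0 + 3*6 = 0 + 18 = 18)
T - 52 = 18 - 52 = -34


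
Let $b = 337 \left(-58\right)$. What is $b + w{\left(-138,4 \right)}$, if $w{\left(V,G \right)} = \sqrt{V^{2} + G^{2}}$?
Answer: $-19546 + 2 \sqrt{4765} \approx -19408.0$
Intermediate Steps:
$b = -19546$
$w{\left(V,G \right)} = \sqrt{G^{2} + V^{2}}$
$b + w{\left(-138,4 \right)} = -19546 + \sqrt{4^{2} + \left(-138\right)^{2}} = -19546 + \sqrt{16 + 19044} = -19546 + \sqrt{19060} = -19546 + 2 \sqrt{4765}$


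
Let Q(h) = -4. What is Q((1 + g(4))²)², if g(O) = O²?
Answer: 16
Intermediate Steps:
Q((1 + g(4))²)² = (-4)² = 16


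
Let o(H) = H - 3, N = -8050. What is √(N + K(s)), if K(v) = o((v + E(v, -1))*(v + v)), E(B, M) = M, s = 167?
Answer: √47391 ≈ 217.69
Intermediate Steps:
o(H) = -3 + H
K(v) = -3 + 2*v*(-1 + v) (K(v) = -3 + (v - 1)*(v + v) = -3 + (-1 + v)*(2*v) = -3 + 2*v*(-1 + v))
√(N + K(s)) = √(-8050 + (-3 + 2*167*(-1 + 167))) = √(-8050 + (-3 + 2*167*166)) = √(-8050 + (-3 + 55444)) = √(-8050 + 55441) = √47391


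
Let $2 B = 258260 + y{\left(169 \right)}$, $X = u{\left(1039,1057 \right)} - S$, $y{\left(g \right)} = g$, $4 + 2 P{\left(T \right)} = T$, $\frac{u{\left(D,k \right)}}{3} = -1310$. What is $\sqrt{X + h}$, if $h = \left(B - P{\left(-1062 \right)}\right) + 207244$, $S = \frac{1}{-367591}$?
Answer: $\frac{\sqrt{180017267145009490}}{735182} \approx 577.12$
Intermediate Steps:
$u{\left(D,k \right)} = -3930$ ($u{\left(D,k \right)} = 3 \left(-1310\right) = -3930$)
$S = - \frac{1}{367591} \approx -2.7204 \cdot 10^{-6}$
$P{\left(T \right)} = -2 + \frac{T}{2}$
$X = - \frac{1444632629}{367591}$ ($X = -3930 - - \frac{1}{367591} = -3930 + \frac{1}{367591} = - \frac{1444632629}{367591} \approx -3930.0$)
$B = \frac{258429}{2}$ ($B = \frac{258260 + 169}{2} = \frac{1}{2} \cdot 258429 = \frac{258429}{2} \approx 1.2921 \cdot 10^{5}$)
$h = \frac{673983}{2}$ ($h = \left(\frac{258429}{2} - \left(-2 + \frac{1}{2} \left(-1062\right)\right)\right) + 207244 = \left(\frac{258429}{2} - \left(-2 - 531\right)\right) + 207244 = \left(\frac{258429}{2} - -533\right) + 207244 = \left(\frac{258429}{2} + 533\right) + 207244 = \frac{259495}{2} + 207244 = \frac{673983}{2} \approx 3.3699 \cdot 10^{5}$)
$\sqrt{X + h} = \sqrt{- \frac{1444632629}{367591} + \frac{673983}{2}} = \sqrt{\frac{244860819695}{735182}} = \frac{\sqrt{180017267145009490}}{735182}$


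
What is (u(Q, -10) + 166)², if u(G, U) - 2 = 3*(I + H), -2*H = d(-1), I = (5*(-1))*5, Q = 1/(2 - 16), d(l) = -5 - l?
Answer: 9801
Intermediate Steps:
Q = -1/14 (Q = 1/(-14) = -1/14 ≈ -0.071429)
I = -25 (I = -5*5 = -25)
H = 2 (H = -(-5 - 1*(-1))/2 = -(-5 + 1)/2 = -½*(-4) = 2)
u(G, U) = -67 (u(G, U) = 2 + 3*(-25 + 2) = 2 + 3*(-23) = 2 - 69 = -67)
(u(Q, -10) + 166)² = (-67 + 166)² = 99² = 9801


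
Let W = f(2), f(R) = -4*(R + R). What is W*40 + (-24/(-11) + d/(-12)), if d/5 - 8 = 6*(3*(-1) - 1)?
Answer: -20828/33 ≈ -631.15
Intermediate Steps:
f(R) = -8*R
d = -80 (d = 40 + 5*(6*(3*(-1) - 1)) = 40 + 5*(6*(-3 - 1)) = 40 + 5*(6*(-4)) = 40 + 5*(-24) = 40 - 120 = -80)
W = -16 (W = -8*2 = -16)
W*40 + (-24/(-11) + d/(-12)) = -16*40 + (-24/(-11) - 80/(-12)) = -640 + (-24*(-1/11) - 80*(-1/12)) = -640 + (24/11 + 20/3) = -640 + 292/33 = -20828/33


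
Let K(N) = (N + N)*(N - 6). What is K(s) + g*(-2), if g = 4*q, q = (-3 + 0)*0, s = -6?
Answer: 144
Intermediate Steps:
K(N) = 2*N*(-6 + N) (K(N) = (2*N)*(-6 + N) = 2*N*(-6 + N))
q = 0 (q = -3*0 = 0)
g = 0 (g = 4*0 = 0)
K(s) + g*(-2) = 2*(-6)*(-6 - 6) + 0*(-2) = 2*(-6)*(-12) + 0 = 144 + 0 = 144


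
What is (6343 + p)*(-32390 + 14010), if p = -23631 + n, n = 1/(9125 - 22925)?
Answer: 219249874519/690 ≈ 3.1775e+8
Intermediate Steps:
n = -1/13800 (n = 1/(-13800) = -1/13800 ≈ -7.2464e-5)
p = -326107801/13800 (p = -23631 - 1/13800 = -326107801/13800 ≈ -23631.)
(6343 + p)*(-32390 + 14010) = (6343 - 326107801/13800)*(-32390 + 14010) = -238574401/13800*(-18380) = 219249874519/690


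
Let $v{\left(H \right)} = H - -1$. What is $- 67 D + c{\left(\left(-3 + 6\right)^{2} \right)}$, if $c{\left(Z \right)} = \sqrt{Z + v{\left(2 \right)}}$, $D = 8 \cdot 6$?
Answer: $-3216 + 2 \sqrt{3} \approx -3212.5$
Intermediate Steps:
$D = 48$
$v{\left(H \right)} = 1 + H$ ($v{\left(H \right)} = H + 1 = 1 + H$)
$c{\left(Z \right)} = \sqrt{3 + Z}$ ($c{\left(Z \right)} = \sqrt{Z + \left(1 + 2\right)} = \sqrt{Z + 3} = \sqrt{3 + Z}$)
$- 67 D + c{\left(\left(-3 + 6\right)^{2} \right)} = \left(-67\right) 48 + \sqrt{3 + \left(-3 + 6\right)^{2}} = -3216 + \sqrt{3 + 3^{2}} = -3216 + \sqrt{3 + 9} = -3216 + \sqrt{12} = -3216 + 2 \sqrt{3}$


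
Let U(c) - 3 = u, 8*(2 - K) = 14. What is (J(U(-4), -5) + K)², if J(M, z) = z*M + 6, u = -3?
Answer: 625/16 ≈ 39.063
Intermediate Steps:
K = ¼ (K = 2 - ⅛*14 = 2 - 7/4 = ¼ ≈ 0.25000)
U(c) = 0 (U(c) = 3 - 3 = 0)
J(M, z) = 6 + M*z (J(M, z) = M*z + 6 = 6 + M*z)
(J(U(-4), -5) + K)² = ((6 + 0*(-5)) + ¼)² = ((6 + 0) + ¼)² = (6 + ¼)² = (25/4)² = 625/16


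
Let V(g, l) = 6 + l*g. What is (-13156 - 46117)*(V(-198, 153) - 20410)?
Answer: 3005022554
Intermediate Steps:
V(g, l) = 6 + g*l
(-13156 - 46117)*(V(-198, 153) - 20410) = (-13156 - 46117)*((6 - 198*153) - 20410) = -59273*((6 - 30294) - 20410) = -59273*(-30288 - 20410) = -59273*(-50698) = 3005022554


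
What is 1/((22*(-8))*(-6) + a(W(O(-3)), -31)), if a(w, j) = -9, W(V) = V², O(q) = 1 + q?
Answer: 1/1047 ≈ 0.00095511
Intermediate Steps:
1/((22*(-8))*(-6) + a(W(O(-3)), -31)) = 1/((22*(-8))*(-6) - 9) = 1/(-176*(-6) - 9) = 1/(1056 - 9) = 1/1047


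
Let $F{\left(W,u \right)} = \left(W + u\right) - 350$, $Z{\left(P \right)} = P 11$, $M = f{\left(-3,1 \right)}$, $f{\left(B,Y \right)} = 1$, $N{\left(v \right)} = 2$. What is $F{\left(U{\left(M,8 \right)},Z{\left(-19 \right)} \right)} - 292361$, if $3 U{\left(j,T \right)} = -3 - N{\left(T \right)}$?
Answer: $- \frac{878765}{3} \approx -2.9292 \cdot 10^{5}$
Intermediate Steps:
$M = 1$
$Z{\left(P \right)} = 11 P$
$U{\left(j,T \right)} = - \frac{5}{3}$ ($U{\left(j,T \right)} = \frac{-3 - 2}{3} = \frac{1}{3} \left(-5\right) = - \frac{5}{3}$)
$F{\left(W,u \right)} = -350 + W + u$
$F{\left(U{\left(M,8 \right)},Z{\left(-19 \right)} \right)} - 292361 = \left(-350 - \frac{5}{3} + 11 \left(-19\right)\right) - 292361 = \left(-350 - \frac{5}{3} - 209\right) - 292361 = - \frac{1682}{3} - 292361 = - \frac{878765}{3}$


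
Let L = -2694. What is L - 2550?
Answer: -5244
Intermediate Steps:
L - 2550 = -2694 - 2550 = -5244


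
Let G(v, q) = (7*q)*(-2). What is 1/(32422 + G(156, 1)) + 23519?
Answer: 762203753/32408 ≈ 23519.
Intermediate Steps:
G(v, q) = -14*q
1/(32422 + G(156, 1)) + 23519 = 1/(32422 - 14*1) + 23519 = 1/(32422 - 14) + 23519 = 1/32408 + 23519 = 762203753/32408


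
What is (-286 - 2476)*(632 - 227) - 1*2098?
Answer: -1120708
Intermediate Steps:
(-286 - 2476)*(632 - 227) - 1*2098 = -2762*405 - 2098 = -1118610 - 2098 = -1120708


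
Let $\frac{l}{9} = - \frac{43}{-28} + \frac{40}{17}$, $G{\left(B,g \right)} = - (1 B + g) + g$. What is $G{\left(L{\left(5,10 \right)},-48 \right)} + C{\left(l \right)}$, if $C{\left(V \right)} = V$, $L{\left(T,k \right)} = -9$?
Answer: $\frac{20943}{476} \approx 43.998$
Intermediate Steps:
$G{\left(B,g \right)} = - B$ ($G{\left(B,g \right)} = - (B + g) + g = \left(- B - g\right) + g = - B$)
$l = \frac{16659}{476}$ ($l = 9 \left(- \frac{43}{-28} + \frac{40}{17}\right) = 9 \left(\left(-43\right) \left(- \frac{1}{28}\right) + 40 \cdot \frac{1}{17}\right) = 9 \left(\frac{43}{28} + \frac{40}{17}\right) = 9 \cdot \frac{1851}{476} = \frac{16659}{476} \approx 34.998$)
$G{\left(L{\left(5,10 \right)},-48 \right)} + C{\left(l \right)} = \left(-1\right) \left(-9\right) + \frac{16659}{476} = 9 + \frac{16659}{476} = \frac{20943}{476}$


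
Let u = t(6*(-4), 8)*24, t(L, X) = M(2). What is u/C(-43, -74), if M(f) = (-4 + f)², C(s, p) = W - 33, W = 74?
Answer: 96/41 ≈ 2.3415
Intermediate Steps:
C(s, p) = 41 (C(s, p) = 74 - 33 = 41)
t(L, X) = 4 (t(L, X) = (-4 + 2)² = (-2)² = 4)
u = 96 (u = 4*24 = 96)
u/C(-43, -74) = 96/41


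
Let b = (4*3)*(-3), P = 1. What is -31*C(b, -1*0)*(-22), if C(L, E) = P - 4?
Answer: -2046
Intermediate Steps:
b = -36 (b = 12*(-3) = -36)
C(L, E) = -3 (C(L, E) = 1 - 4 = -3)
-31*C(b, -1*0)*(-22) = -31*(-3)*(-22) = 93*(-22) = -2046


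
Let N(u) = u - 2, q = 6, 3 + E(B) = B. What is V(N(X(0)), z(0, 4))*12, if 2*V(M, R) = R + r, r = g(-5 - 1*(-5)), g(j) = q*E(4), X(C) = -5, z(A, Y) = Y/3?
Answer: 44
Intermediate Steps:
E(B) = -3 + B
z(A, Y) = Y/3 (z(A, Y) = Y*(⅓) = Y/3)
g(j) = 6 (g(j) = 6*(-3 + 4) = 6*1 = 6)
N(u) = -2 + u
r = 6
V(M, R) = 3 + R/2 (V(M, R) = (R + 6)/2 = (6 + R)/2 = 3 + R/2)
V(N(X(0)), z(0, 4))*12 = (3 + ((⅓)*4)/2)*12 = (3 + (½)*(4/3))*12 = (3 + ⅔)*12 = (11/3)*12 = 44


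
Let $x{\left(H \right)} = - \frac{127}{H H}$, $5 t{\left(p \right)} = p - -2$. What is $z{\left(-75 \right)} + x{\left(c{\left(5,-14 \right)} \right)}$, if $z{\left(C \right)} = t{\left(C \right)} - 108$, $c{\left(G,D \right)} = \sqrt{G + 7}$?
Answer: $- \frac{7991}{60} \approx -133.18$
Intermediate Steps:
$t{\left(p \right)} = \frac{2}{5} + \frac{p}{5}$ ($t{\left(p \right)} = \frac{p - -2}{5} = \frac{p + 2}{5} = \frac{2 + p}{5} = \frac{2}{5} + \frac{p}{5}$)
$c{\left(G,D \right)} = \sqrt{7 + G}$
$x{\left(H \right)} = - \frac{127}{H^{2}}$
$z{\left(C \right)} = - \frac{538}{5} + \frac{C}{5}$ ($z{\left(C \right)} = \left(\frac{2}{5} + \frac{C}{5}\right) - 108 = - \frac{538}{5} + \frac{C}{5}$)
$z{\left(-75 \right)} + x{\left(c{\left(5,-14 \right)} \right)} = \left(- \frac{538}{5} + \frac{1}{5} \left(-75\right)\right) - \frac{127}{7 + 5} = \left(- \frac{538}{5} - 15\right) - \frac{127}{12} = - \frac{613}{5} - \frac{127}{12} = - \frac{7991}{60}$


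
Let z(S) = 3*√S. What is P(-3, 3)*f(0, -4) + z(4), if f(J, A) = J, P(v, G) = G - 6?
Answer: 6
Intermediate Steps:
P(v, G) = -6 + G
P(-3, 3)*f(0, -4) + z(4) = (-6 + 3)*0 + 3*√4 = -3*0 + 3*2 = 0 + 6 = 6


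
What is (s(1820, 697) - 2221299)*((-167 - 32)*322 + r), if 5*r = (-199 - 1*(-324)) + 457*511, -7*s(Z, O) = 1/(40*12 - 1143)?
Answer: 894186262497604/23205 ≈ 3.8534e+10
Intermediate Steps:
s(Z, O) = 1/4641 (s(Z, O) = -1/(7*(40*12 - 1143)) = -1/(7*(480 - 1143)) = -⅐/(-663) = -⅐*(-1/663) = 1/4641)
r = 233652/5 (r = ((-199 - 1*(-324)) + 457*511)/5 = ((-199 + 324) + 233527)/5 = (125 + 233527)/5 = (⅕)*233652 = 233652/5 ≈ 46730.)
(s(1820, 697) - 2221299)*((-167 - 32)*322 + r) = (1/4641 - 2221299)*((-167 - 32)*322 + 233652/5) = -10309048658*(-199*322 + 233652/5)/4641 = -10309048658*(-64078 + 233652/5)/4641 = -10309048658/4641*(-86738/5) = 894186262497604/23205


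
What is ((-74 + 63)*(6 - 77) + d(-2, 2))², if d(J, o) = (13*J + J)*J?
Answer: 700569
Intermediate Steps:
d(J, o) = 14*J² (d(J, o) = (14*J)*J = 14*J²)
((-74 + 63)*(6 - 77) + d(-2, 2))² = ((-74 + 63)*(6 - 77) + 14*(-2)²)² = (-11*(-71) + 14*4)² = (781 + 56)² = 837² = 700569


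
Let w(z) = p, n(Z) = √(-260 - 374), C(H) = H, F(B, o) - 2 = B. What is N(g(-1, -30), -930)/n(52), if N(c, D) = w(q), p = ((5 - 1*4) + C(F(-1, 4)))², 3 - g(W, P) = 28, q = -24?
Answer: -2*I*√634/317 ≈ -0.15886*I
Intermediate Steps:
F(B, o) = 2 + B
n(Z) = I*√634 (n(Z) = √(-634) = I*√634)
g(W, P) = -25 (g(W, P) = 3 - 1*28 = 3 - 28 = -25)
p = 4 (p = ((5 - 1*4) + (2 - 1))² = ((5 - 4) + 1)² = (1 + 1)² = 2² = 4)
w(z) = 4
N(c, D) = 4
N(g(-1, -30), -930)/n(52) = 4/((I*√634)) = 4*(-I*√634/634) = -2*I*√634/317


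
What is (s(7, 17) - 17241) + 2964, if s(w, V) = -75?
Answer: -14352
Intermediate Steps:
(s(7, 17) - 17241) + 2964 = (-75 - 17241) + 2964 = -17316 + 2964 = -14352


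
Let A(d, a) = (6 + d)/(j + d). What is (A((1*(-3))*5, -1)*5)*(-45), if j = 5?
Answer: -405/2 ≈ -202.50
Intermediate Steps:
A(d, a) = (6 + d)/(5 + d)
(A((1*(-3))*5, -1)*5)*(-45) = (((6 + (1*(-3))*5)/(5 + (1*(-3))*5))*5)*(-45) = (((6 - 3*5)/(5 - 3*5))*5)*(-45) = (((6 - 15)/(5 - 15))*5)*(-45) = ((-9/(-10))*5)*(-45) = (-⅒*(-9)*5)*(-45) = ((9/10)*5)*(-45) = (9/2)*(-45) = -405/2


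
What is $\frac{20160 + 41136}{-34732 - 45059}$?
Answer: $- \frac{20432}{26597} \approx -0.76821$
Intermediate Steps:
$\frac{20160 + 41136}{-34732 - 45059} = \frac{61296}{-79791} = 61296 \left(- \frac{1}{79791}\right) = - \frac{20432}{26597}$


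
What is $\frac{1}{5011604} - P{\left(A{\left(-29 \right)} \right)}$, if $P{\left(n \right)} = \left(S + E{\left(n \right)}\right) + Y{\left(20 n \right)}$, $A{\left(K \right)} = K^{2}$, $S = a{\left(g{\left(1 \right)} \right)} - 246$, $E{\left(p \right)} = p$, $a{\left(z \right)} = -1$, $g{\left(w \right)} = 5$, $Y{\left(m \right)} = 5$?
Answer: $- \frac{3001950795}{5011604} \approx -599.0$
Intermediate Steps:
$S = -247$ ($S = -1 - 246 = -247$)
$P{\left(n \right)} = -242 + n$ ($P{\left(n \right)} = \left(-247 + n\right) + 5 = -242 + n$)
$\frac{1}{5011604} - P{\left(A{\left(-29 \right)} \right)} = \frac{1}{5011604} - \left(-242 + \left(-29\right)^{2}\right) = \frac{1}{5011604} - \left(-242 + 841\right) = \frac{1}{5011604} - 599 = - \frac{3001950795}{5011604}$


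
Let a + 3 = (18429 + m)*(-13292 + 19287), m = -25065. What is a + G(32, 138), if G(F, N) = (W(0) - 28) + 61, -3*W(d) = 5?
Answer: -119348375/3 ≈ -3.9783e+7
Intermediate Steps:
W(d) = -5/3 (W(d) = -⅓*5 = -5/3)
G(F, N) = 94/3 (G(F, N) = (-5/3 - 28) + 61 = -89/3 + 61 = 94/3)
a = -39782823 (a = -3 + (18429 - 25065)*(-13292 + 19287) = -3 - 6636*5995 = -3 - 39782820 = -39782823)
a + G(32, 138) = -39782823 + 94/3 = -119348375/3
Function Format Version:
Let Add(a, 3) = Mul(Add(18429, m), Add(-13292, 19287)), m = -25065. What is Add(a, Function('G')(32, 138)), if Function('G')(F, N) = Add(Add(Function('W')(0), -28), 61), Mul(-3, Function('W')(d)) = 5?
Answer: Rational(-119348375, 3) ≈ -3.9783e+7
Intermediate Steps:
Function('W')(d) = Rational(-5, 3) (Function('W')(d) = Mul(Rational(-1, 3), 5) = Rational(-5, 3))
Function('G')(F, N) = Rational(94, 3) (Function('G')(F, N) = Add(Add(Rational(-5, 3), -28), 61) = Add(Rational(-89, 3), 61) = Rational(94, 3))
a = -39782823 (a = Add(-3, Mul(Add(18429, -25065), Add(-13292, 19287))) = Add(-3, Mul(-6636, 5995)) = Add(-3, -39782820) = -39782823)
Add(a, Function('G')(32, 138)) = Add(-39782823, Rational(94, 3)) = Rational(-119348375, 3)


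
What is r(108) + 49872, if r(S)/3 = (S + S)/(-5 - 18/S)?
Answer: 1542144/31 ≈ 49747.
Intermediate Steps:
r(S) = 6*S/(-5 - 18/S) (r(S) = 3*((S + S)/(-5 - 18/S)) = 3*((2*S)/(-5 - 18/S)) = 3*(2*S/(-5 - 18/S)) = 6*S/(-5 - 18/S))
r(108) + 49872 = -6*108**2/(18 + 5*108) + 49872 = -6*11664/(18 + 540) + 49872 = -6*11664/558 + 49872 = -6*11664*1/558 + 49872 = -3888/31 + 49872 = 1542144/31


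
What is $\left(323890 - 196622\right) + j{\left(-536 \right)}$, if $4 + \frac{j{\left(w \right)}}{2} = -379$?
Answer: $126502$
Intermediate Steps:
$j{\left(w \right)} = -766$ ($j{\left(w \right)} = -8 + 2 \left(-379\right) = -8 - 758 = -766$)
$\left(323890 - 196622\right) + j{\left(-536 \right)} = \left(323890 - 196622\right) - 766 = 127268 - 766 = 126502$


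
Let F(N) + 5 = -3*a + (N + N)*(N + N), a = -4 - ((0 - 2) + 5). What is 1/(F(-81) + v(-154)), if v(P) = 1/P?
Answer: 154/4044039 ≈ 3.8081e-5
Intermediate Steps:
a = -7 (a = -4 - (-2 + 5) = -4 - 1*3 = -4 - 3 = -7)
F(N) = 16 + 4*N**2 (F(N) = -5 + (-3*(-7) + (N + N)*(N + N)) = -5 + (21 + (2*N)*(2*N)) = -5 + (21 + 4*N**2) = 16 + 4*N**2)
1/(F(-81) + v(-154)) = 1/((16 + 4*(-81)**2) + 1/(-154)) = 1/((16 + 4*6561) - 1/154) = 1/((16 + 26244) - 1/154) = 1/(26260 - 1/154) = 1/(4044039/154) = 154/4044039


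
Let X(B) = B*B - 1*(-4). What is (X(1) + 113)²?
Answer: 13924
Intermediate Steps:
X(B) = 4 + B² (X(B) = B² + 4 = 4 + B²)
(X(1) + 113)² = ((4 + 1²) + 113)² = ((4 + 1) + 113)² = (5 + 113)² = 118² = 13924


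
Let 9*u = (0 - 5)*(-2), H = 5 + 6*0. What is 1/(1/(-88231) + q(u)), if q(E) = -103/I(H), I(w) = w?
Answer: -441155/9087798 ≈ -0.048544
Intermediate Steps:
H = 5 (H = 5 + 0 = 5)
u = 10/9 (u = ((0 - 5)*(-2))/9 = (-5*(-2))/9 = (⅑)*10 = 10/9 ≈ 1.1111)
q(E) = -103/5
1/(1/(-88231) + q(u)) = 1/(1/(-88231) - 103/5) = 1/(-1/88231 - 103/5) = 1/(-9087798/441155) = -441155/9087798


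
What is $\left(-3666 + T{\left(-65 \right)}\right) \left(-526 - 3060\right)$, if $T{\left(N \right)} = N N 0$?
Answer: $13146276$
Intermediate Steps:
$T{\left(N \right)} = 0$ ($T{\left(N \right)} = N^{2} \cdot 0 = 0$)
$\left(-3666 + T{\left(-65 \right)}\right) \left(-526 - 3060\right) = \left(-3666 + 0\right) \left(-526 - 3060\right) = \left(-3666\right) \left(-3586\right) = 13146276$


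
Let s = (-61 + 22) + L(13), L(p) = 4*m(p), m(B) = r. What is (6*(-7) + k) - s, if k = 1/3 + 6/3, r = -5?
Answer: 58/3 ≈ 19.333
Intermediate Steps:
k = 7/3 (k = 1*(1/3) + 6*(1/3) = 1/3 + 2 = 7/3 ≈ 2.3333)
m(B) = -5
L(p) = -20 (L(p) = 4*(-5) = -20)
s = -59 (s = (-61 + 22) - 20 = -39 - 20 = -59)
(6*(-7) + k) - s = (6*(-7) + 7/3) - 1*(-59) = (-42 + 7/3) + 59 = -119/3 + 59 = 58/3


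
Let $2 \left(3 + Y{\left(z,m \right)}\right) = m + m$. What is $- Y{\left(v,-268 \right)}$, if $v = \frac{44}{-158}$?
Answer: $271$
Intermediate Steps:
$v = - \frac{22}{79}$ ($v = 44 \left(- \frac{1}{158}\right) = - \frac{22}{79} \approx -0.27848$)
$Y{\left(z,m \right)} = -3 + m$ ($Y{\left(z,m \right)} = -3 + \frac{m + m}{2} = -3 + \frac{2 m}{2} = -3 + m$)
$- Y{\left(v,-268 \right)} = - (-3 - 268) = \left(-1\right) \left(-271\right) = 271$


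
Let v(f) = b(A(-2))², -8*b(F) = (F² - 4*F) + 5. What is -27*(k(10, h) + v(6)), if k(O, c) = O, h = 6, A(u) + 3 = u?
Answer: -21195/16 ≈ -1324.7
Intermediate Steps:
A(u) = -3 + u
b(F) = -5/8 + F/2 - F²/8 (b(F) = -((F² - 4*F) + 5)/8 = -(5 + F² - 4*F)/8 = -5/8 + F/2 - F²/8)
v(f) = 625/16 (v(f) = (-5/8 + (-3 - 2)/2 - (-3 - 2)²/8)² = (-5/8 + (½)*(-5) - ⅛*(-5)²)² = (-5/8 - 5/2 - ⅛*25)² = (-5/8 - 5/2 - 25/8)² = (-25/4)² = 625/16)
-27*(k(10, h) + v(6)) = -27*(10 + 625/16) = -27*785/16 = -21195/16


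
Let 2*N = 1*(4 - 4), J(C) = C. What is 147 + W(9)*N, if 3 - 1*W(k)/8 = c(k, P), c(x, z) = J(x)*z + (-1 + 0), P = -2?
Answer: 147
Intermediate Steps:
N = 0 (N = (1*(4 - 4))/2 = (1*0)/2 = (½)*0 = 0)
c(x, z) = -1 + x*z (c(x, z) = x*z + (-1 + 0) = x*z - 1 = -1 + x*z)
W(k) = 32 + 16*k (W(k) = 24 - 8*(-1 + k*(-2)) = 24 - 8*(-1 - 2*k) = 24 + (8 + 16*k) = 32 + 16*k)
147 + W(9)*N = 147 + (32 + 16*9)*0 = 147 + (32 + 144)*0 = 147 + 176*0 = 147 + 0 = 147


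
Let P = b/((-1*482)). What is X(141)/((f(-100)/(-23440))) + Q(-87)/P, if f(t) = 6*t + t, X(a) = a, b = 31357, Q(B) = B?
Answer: 5183274654/1097495 ≈ 4722.8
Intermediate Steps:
f(t) = 7*t
P = -31357/482 (P = 31357/((-1*482)) = 31357/(-482) = 31357*(-1/482) = -31357/482 ≈ -65.056)
X(141)/((f(-100)/(-23440))) + Q(-87)/P = 141/(((7*(-100))/(-23440))) - 87/(-31357/482) = 141/((-700*(-1/23440))) - 87*(-482/31357) = 141/(35/1172) + 41934/31357 = 141*(1172/35) + 41934/31357 = 165252/35 + 41934/31357 = 5183274654/1097495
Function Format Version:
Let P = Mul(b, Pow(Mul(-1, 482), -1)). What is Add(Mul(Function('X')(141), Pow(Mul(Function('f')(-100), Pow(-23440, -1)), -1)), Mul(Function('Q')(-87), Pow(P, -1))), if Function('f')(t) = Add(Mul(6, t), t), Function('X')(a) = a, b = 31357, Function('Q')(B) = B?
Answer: Rational(5183274654, 1097495) ≈ 4722.8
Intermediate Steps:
Function('f')(t) = Mul(7, t)
P = Rational(-31357, 482) (P = Mul(31357, Pow(Mul(-1, 482), -1)) = Mul(31357, Pow(-482, -1)) = Mul(31357, Rational(-1, 482)) = Rational(-31357, 482) ≈ -65.056)
Add(Mul(Function('X')(141), Pow(Mul(Function('f')(-100), Pow(-23440, -1)), -1)), Mul(Function('Q')(-87), Pow(P, -1))) = Add(Mul(141, Pow(Mul(Mul(7, -100), Pow(-23440, -1)), -1)), Mul(-87, Pow(Rational(-31357, 482), -1))) = Add(Mul(141, Pow(Mul(-700, Rational(-1, 23440)), -1)), Mul(-87, Rational(-482, 31357))) = Add(Mul(141, Pow(Rational(35, 1172), -1)), Rational(41934, 31357)) = Add(Mul(141, Rational(1172, 35)), Rational(41934, 31357)) = Add(Rational(165252, 35), Rational(41934, 31357)) = Rational(5183274654, 1097495)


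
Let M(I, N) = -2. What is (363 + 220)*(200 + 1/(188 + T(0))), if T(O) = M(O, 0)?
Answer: 21688183/186 ≈ 1.1660e+5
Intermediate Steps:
T(O) = -2
(363 + 220)*(200 + 1/(188 + T(0))) = (363 + 220)*(200 + 1/(188 - 2)) = 583*(200 + 1/186) = 583*(37201/186) = 21688183/186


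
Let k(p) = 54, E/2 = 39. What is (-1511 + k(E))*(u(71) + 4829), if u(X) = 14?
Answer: -7056251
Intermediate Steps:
E = 78 (E = 2*39 = 78)
(-1511 + k(E))*(u(71) + 4829) = (-1511 + 54)*(14 + 4829) = -1457*4843 = -7056251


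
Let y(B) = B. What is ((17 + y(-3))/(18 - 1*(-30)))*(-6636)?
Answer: -3871/2 ≈ -1935.5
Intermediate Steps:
((17 + y(-3))/(18 - 1*(-30)))*(-6636) = ((17 - 3)/(18 - 1*(-30)))*(-6636) = (14/(18 + 30))*(-6636) = (14/48)*(-6636) = (14*(1/48))*(-6636) = (7/24)*(-6636) = -3871/2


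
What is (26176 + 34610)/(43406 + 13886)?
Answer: 30393/28646 ≈ 1.0610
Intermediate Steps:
(26176 + 34610)/(43406 + 13886) = 60786/57292 = 60786*(1/57292) = 30393/28646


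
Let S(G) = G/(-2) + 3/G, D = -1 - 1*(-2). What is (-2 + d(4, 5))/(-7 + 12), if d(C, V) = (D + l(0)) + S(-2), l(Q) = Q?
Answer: -3/10 ≈ -0.30000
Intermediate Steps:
D = 1 (D = -1 + 2 = 1)
S(G) = 3/G - G/2 (S(G) = G*(-1/2) + 3/G = -G/2 + 3/G = 3/G - G/2)
d(C, V) = 1/2 (d(C, V) = (1 + 0) + (3/(-2) - 1/2*(-2)) = 1 + (3*(-1/2) + 1) = 1 + (-3/2 + 1) = 1 - 1/2 = 1/2)
(-2 + d(4, 5))/(-7 + 12) = (-2 + 1/2)/(-7 + 12) = -3/2/5 = -3/2*1/5 = -3/10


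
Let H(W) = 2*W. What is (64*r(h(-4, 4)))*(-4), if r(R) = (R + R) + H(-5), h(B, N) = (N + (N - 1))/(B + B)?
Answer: 3008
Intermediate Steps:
h(B, N) = (-1 + 2*N)/(2*B) (h(B, N) = (N + (-1 + N))/((2*B)) = (-1 + 2*N)*(1/(2*B)) = (-1 + 2*N)/(2*B))
r(R) = -10 + 2*R (r(R) = (R + R) + 2*(-5) = 2*R - 10 = -10 + 2*R)
(64*r(h(-4, 4)))*(-4) = (64*(-10 + 2*((-½ + 4)/(-4))))*(-4) = (64*(-10 + 2*(-¼*7/2)))*(-4) = (64*(-10 + 2*(-7/8)))*(-4) = (64*(-10 - 7/4))*(-4) = (64*(-47/4))*(-4) = -752*(-4) = 3008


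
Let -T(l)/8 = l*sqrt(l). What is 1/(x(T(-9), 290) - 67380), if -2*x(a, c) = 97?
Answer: -2/134857 ≈ -1.4831e-5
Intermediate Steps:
T(l) = -8*l**(3/2) (T(l) = -8*l*sqrt(l) = -8*l**(3/2))
x(a, c) = -97/2 (x(a, c) = -1/2*97 = -97/2)
1/(x(T(-9), 290) - 67380) = 1/(-97/2 - 67380) = 1/(-134857/2) = -2/134857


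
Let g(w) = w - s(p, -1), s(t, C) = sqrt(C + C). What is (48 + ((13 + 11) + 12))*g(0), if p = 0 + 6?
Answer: -84*I*sqrt(2) ≈ -118.79*I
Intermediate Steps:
p = 6
s(t, C) = sqrt(2)*sqrt(C) (s(t, C) = sqrt(2*C) = sqrt(2)*sqrt(C))
g(w) = w - I*sqrt(2) (g(w) = w - sqrt(2)*sqrt(-1) = w - sqrt(2)*I = w - I*sqrt(2))
(48 + ((13 + 11) + 12))*g(0) = (48 + ((13 + 11) + 12))*(0 - I*sqrt(2)) = (48 + (24 + 12))*(-I*sqrt(2)) = (48 + 36)*(-I*sqrt(2)) = 84*(-I*sqrt(2)) = -84*I*sqrt(2)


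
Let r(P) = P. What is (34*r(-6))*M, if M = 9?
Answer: -1836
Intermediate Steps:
(34*r(-6))*M = (34*(-6))*9 = -204*9 = -1836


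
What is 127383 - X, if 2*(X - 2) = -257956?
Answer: 256359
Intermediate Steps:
X = -128976 (X = 2 + (½)*(-257956) = 2 - 128978 = -128976)
127383 - X = 127383 - 1*(-128976) = 127383 + 128976 = 256359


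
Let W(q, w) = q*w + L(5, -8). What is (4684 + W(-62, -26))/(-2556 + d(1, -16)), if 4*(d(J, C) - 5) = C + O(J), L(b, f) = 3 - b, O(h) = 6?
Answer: -12588/5107 ≈ -2.4649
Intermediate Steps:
d(J, C) = 13/2 + C/4 (d(J, C) = 5 + (C + 6)/4 = 5 + (6 + C)/4 = 5 + (3/2 + C/4) = 13/2 + C/4)
W(q, w) = -2 + q*w (W(q, w) = q*w + (3 - 1*5) = q*w + (3 - 5) = q*w - 2 = -2 + q*w)
(4684 + W(-62, -26))/(-2556 + d(1, -16)) = (4684 + (-2 - 62*(-26)))/(-2556 + (13/2 + (¼)*(-16))) = (4684 + (-2 + 1612))/(-2556 + (13/2 - 4)) = (4684 + 1610)/(-2556 + 5/2) = 6294/(-5107/2) = 6294*(-2/5107) = -12588/5107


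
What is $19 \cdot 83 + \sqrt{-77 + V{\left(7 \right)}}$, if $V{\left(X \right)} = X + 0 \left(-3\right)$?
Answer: $1577 + i \sqrt{70} \approx 1577.0 + 8.3666 i$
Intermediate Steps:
$V{\left(X \right)} = X$ ($V{\left(X \right)} = X + 0 = X$)
$19 \cdot 83 + \sqrt{-77 + V{\left(7 \right)}} = 19 \cdot 83 + \sqrt{-77 + 7} = 1577 + \sqrt{-70} = 1577 + i \sqrt{70}$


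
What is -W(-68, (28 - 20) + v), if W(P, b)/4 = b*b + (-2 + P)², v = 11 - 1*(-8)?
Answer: -22516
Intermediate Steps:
v = 19 (v = 11 + 8 = 19)
W(P, b) = 4*b² + 4*(-2 + P)² (W(P, b) = 4*(b*b + (-2 + P)²) = 4*(b² + (-2 + P)²) = 4*b² + 4*(-2 + P)²)
-W(-68, (28 - 20) + v) = -(4*((28 - 20) + 19)² + 4*(-2 - 68)²) = -(4*(8 + 19)² + 4*(-70)²) = -(4*27² + 4*4900) = -(4*729 + 19600) = -(2916 + 19600) = -1*22516 = -22516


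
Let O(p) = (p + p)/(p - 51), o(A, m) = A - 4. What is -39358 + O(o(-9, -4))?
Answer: -1259443/32 ≈ -39358.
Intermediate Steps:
o(A, m) = -4 + A
O(p) = 2*p/(-51 + p) (O(p) = (2*p)/(-51 + p) = 2*p/(-51 + p))
-39358 + O(o(-9, -4)) = -39358 + 2*(-4 - 9)/(-51 + (-4 - 9)) = -39358 + 2*(-13)/(-51 - 13) = -39358 + 2*(-13)/(-64) = -39358 + 2*(-13)*(-1/64) = -39358 + 13/32 = -1259443/32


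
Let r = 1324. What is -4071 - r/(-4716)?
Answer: -4799378/1179 ≈ -4070.7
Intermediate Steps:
-4071 - r/(-4716) = -4071 - 1324/(-4716) = -4071 - 1324*(-1)/4716 = -4071 - 1*(-331/1179) = -4071 + 331/1179 = -4799378/1179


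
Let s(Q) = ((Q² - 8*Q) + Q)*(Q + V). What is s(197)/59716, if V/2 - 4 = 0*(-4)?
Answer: 3836575/29858 ≈ 128.49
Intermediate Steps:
V = 8 (V = 8 + 2*(0*(-4)) = 8 + 2*0 = 8 + 0 = 8)
s(Q) = (8 + Q)*(Q² - 7*Q) (s(Q) = ((Q² - 8*Q) + Q)*(Q + 8) = (Q² - 7*Q)*(8 + Q) = (8 + Q)*(Q² - 7*Q))
s(197)/59716 = (197*(-56 + 197 + 197²))/59716 = (197*(-56 + 197 + 38809))*(1/59716) = (197*38950)*(1/59716) = 7673150*(1/59716) = 3836575/29858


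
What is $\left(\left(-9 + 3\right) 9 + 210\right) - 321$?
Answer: $-165$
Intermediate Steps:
$\left(\left(-9 + 3\right) 9 + 210\right) - 321 = \left(\left(-6\right) 9 + 210\right) - 321 = \left(-54 + 210\right) - 321 = 156 - 321 = -165$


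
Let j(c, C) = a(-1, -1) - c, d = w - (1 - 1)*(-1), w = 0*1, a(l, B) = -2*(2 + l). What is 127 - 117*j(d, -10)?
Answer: 361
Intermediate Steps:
a(l, B) = -4 - 2*l
w = 0
d = 0 (d = 0 - (1 - 1)*(-1) = 0 - 0*(-1) = 0 - 1*0 = 0 + 0 = 0)
j(c, C) = -2 - c (j(c, C) = (-4 - 2*(-1)) - c = (-4 + 2) - c = -2 - c)
127 - 117*j(d, -10) = 127 - 117*(-2 - 1*0) = 127 - 117*(-2 + 0) = 127 - 117*(-2) = 127 + 234 = 361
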